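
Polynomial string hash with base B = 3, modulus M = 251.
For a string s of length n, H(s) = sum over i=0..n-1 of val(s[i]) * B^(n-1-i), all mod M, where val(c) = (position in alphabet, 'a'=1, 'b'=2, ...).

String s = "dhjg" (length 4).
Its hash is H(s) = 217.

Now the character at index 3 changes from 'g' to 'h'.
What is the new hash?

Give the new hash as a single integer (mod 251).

val('g') = 7, val('h') = 8
Position k = 3, exponent = n-1-k = 0
B^0 mod M = 3^0 mod 251 = 1
Delta = (8 - 7) * 1 mod 251 = 1
New hash = (217 + 1) mod 251 = 218

Answer: 218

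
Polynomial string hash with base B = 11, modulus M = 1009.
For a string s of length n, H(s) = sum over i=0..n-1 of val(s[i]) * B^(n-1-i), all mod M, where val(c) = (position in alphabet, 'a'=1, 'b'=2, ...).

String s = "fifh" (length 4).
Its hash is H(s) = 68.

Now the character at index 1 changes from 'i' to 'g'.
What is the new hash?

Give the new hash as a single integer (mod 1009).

Answer: 835

Derivation:
val('i') = 9, val('g') = 7
Position k = 1, exponent = n-1-k = 2
B^2 mod M = 11^2 mod 1009 = 121
Delta = (7 - 9) * 121 mod 1009 = 767
New hash = (68 + 767) mod 1009 = 835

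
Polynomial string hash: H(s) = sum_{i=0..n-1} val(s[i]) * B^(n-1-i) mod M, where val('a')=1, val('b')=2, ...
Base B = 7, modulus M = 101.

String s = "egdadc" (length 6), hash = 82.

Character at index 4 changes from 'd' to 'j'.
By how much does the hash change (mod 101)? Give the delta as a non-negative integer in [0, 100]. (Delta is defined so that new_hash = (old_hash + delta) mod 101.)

Delta formula: (val(new) - val(old)) * B^(n-1-k) mod M
  val('j') - val('d') = 10 - 4 = 6
  B^(n-1-k) = 7^1 mod 101 = 7
  Delta = 6 * 7 mod 101 = 42

Answer: 42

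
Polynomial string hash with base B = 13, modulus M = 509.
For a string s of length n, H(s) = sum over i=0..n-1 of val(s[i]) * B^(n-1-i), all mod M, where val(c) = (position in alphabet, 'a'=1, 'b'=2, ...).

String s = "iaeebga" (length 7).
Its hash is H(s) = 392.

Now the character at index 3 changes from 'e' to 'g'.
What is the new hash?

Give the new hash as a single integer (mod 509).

val('e') = 5, val('g') = 7
Position k = 3, exponent = n-1-k = 3
B^3 mod M = 13^3 mod 509 = 161
Delta = (7 - 5) * 161 mod 509 = 322
New hash = (392 + 322) mod 509 = 205

Answer: 205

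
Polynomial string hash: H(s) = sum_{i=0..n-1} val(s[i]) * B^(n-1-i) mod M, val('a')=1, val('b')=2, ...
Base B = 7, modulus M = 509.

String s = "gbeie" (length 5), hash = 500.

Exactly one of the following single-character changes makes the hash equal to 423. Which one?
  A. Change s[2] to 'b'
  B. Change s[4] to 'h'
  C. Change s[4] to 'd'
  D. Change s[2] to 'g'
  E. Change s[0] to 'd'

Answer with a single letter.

Answer: E

Derivation:
Option A: s[2]='e'->'b', delta=(2-5)*7^2 mod 509 = 362, hash=500+362 mod 509 = 353
Option B: s[4]='e'->'h', delta=(8-5)*7^0 mod 509 = 3, hash=500+3 mod 509 = 503
Option C: s[4]='e'->'d', delta=(4-5)*7^0 mod 509 = 508, hash=500+508 mod 509 = 499
Option D: s[2]='e'->'g', delta=(7-5)*7^2 mod 509 = 98, hash=500+98 mod 509 = 89
Option E: s[0]='g'->'d', delta=(4-7)*7^4 mod 509 = 432, hash=500+432 mod 509 = 423 <-- target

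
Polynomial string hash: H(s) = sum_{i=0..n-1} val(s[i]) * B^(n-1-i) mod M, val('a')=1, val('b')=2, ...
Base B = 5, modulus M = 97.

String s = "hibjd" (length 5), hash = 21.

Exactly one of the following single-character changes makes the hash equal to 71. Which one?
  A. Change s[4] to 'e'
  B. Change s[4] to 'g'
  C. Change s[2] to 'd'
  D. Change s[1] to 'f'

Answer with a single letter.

Option A: s[4]='d'->'e', delta=(5-4)*5^0 mod 97 = 1, hash=21+1 mod 97 = 22
Option B: s[4]='d'->'g', delta=(7-4)*5^0 mod 97 = 3, hash=21+3 mod 97 = 24
Option C: s[2]='b'->'d', delta=(4-2)*5^2 mod 97 = 50, hash=21+50 mod 97 = 71 <-- target
Option D: s[1]='i'->'f', delta=(6-9)*5^3 mod 97 = 13, hash=21+13 mod 97 = 34

Answer: C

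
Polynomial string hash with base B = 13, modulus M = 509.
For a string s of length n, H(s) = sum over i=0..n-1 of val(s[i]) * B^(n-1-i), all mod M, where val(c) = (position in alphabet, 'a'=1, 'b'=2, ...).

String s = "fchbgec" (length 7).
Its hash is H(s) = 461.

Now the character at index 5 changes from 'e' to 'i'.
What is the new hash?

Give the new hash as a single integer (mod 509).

Answer: 4

Derivation:
val('e') = 5, val('i') = 9
Position k = 5, exponent = n-1-k = 1
B^1 mod M = 13^1 mod 509 = 13
Delta = (9 - 5) * 13 mod 509 = 52
New hash = (461 + 52) mod 509 = 4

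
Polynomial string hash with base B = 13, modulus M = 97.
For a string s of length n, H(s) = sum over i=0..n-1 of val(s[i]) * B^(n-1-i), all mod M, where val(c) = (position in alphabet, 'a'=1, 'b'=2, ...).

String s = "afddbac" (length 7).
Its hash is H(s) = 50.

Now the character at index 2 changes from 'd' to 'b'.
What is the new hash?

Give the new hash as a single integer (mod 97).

Answer: 61

Derivation:
val('d') = 4, val('b') = 2
Position k = 2, exponent = n-1-k = 4
B^4 mod M = 13^4 mod 97 = 43
Delta = (2 - 4) * 43 mod 97 = 11
New hash = (50 + 11) mod 97 = 61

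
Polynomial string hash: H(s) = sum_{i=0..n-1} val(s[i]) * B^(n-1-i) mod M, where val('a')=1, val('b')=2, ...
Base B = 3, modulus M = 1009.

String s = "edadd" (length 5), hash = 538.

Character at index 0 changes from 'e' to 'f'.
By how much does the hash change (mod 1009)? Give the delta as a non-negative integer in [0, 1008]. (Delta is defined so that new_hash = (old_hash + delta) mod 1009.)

Answer: 81

Derivation:
Delta formula: (val(new) - val(old)) * B^(n-1-k) mod M
  val('f') - val('e') = 6 - 5 = 1
  B^(n-1-k) = 3^4 mod 1009 = 81
  Delta = 1 * 81 mod 1009 = 81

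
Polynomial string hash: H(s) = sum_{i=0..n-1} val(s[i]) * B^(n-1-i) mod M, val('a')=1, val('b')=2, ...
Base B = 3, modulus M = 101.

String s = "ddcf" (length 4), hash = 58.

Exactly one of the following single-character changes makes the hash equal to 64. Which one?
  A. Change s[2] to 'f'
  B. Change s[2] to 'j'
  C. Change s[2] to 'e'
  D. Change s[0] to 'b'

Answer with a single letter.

Option A: s[2]='c'->'f', delta=(6-3)*3^1 mod 101 = 9, hash=58+9 mod 101 = 67
Option B: s[2]='c'->'j', delta=(10-3)*3^1 mod 101 = 21, hash=58+21 mod 101 = 79
Option C: s[2]='c'->'e', delta=(5-3)*3^1 mod 101 = 6, hash=58+6 mod 101 = 64 <-- target
Option D: s[0]='d'->'b', delta=(2-4)*3^3 mod 101 = 47, hash=58+47 mod 101 = 4

Answer: C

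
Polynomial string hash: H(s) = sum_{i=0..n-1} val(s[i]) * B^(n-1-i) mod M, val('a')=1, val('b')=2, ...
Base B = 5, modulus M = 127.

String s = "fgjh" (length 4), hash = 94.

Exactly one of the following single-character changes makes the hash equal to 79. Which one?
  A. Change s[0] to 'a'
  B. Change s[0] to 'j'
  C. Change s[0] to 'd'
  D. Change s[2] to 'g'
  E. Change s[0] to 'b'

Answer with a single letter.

Answer: D

Derivation:
Option A: s[0]='f'->'a', delta=(1-6)*5^3 mod 127 = 10, hash=94+10 mod 127 = 104
Option B: s[0]='f'->'j', delta=(10-6)*5^3 mod 127 = 119, hash=94+119 mod 127 = 86
Option C: s[0]='f'->'d', delta=(4-6)*5^3 mod 127 = 4, hash=94+4 mod 127 = 98
Option D: s[2]='j'->'g', delta=(7-10)*5^1 mod 127 = 112, hash=94+112 mod 127 = 79 <-- target
Option E: s[0]='f'->'b', delta=(2-6)*5^3 mod 127 = 8, hash=94+8 mod 127 = 102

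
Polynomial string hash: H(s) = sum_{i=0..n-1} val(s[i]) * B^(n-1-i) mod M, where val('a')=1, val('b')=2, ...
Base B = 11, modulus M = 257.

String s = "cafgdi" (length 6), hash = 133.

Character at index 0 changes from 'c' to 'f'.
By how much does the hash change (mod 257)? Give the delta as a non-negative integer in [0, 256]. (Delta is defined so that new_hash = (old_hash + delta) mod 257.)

Answer: 250

Derivation:
Delta formula: (val(new) - val(old)) * B^(n-1-k) mod M
  val('f') - val('c') = 6 - 3 = 3
  B^(n-1-k) = 11^5 mod 257 = 169
  Delta = 3 * 169 mod 257 = 250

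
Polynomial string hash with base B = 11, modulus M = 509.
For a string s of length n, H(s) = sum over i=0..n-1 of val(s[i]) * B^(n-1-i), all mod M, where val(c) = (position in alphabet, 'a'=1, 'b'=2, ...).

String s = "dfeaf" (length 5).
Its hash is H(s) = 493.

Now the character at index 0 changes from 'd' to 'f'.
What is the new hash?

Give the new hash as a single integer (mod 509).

Answer: 253

Derivation:
val('d') = 4, val('f') = 6
Position k = 0, exponent = n-1-k = 4
B^4 mod M = 11^4 mod 509 = 389
Delta = (6 - 4) * 389 mod 509 = 269
New hash = (493 + 269) mod 509 = 253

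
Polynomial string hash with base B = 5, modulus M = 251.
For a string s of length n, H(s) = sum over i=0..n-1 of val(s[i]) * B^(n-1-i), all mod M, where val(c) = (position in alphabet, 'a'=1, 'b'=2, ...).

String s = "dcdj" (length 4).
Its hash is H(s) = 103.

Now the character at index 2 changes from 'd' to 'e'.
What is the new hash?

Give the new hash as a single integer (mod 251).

Answer: 108

Derivation:
val('d') = 4, val('e') = 5
Position k = 2, exponent = n-1-k = 1
B^1 mod M = 5^1 mod 251 = 5
Delta = (5 - 4) * 5 mod 251 = 5
New hash = (103 + 5) mod 251 = 108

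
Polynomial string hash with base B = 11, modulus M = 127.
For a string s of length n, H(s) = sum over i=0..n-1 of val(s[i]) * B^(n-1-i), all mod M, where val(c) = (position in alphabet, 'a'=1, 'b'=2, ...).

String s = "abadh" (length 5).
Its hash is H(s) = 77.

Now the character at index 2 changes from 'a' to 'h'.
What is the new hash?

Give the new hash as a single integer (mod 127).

Answer: 35

Derivation:
val('a') = 1, val('h') = 8
Position k = 2, exponent = n-1-k = 2
B^2 mod M = 11^2 mod 127 = 121
Delta = (8 - 1) * 121 mod 127 = 85
New hash = (77 + 85) mod 127 = 35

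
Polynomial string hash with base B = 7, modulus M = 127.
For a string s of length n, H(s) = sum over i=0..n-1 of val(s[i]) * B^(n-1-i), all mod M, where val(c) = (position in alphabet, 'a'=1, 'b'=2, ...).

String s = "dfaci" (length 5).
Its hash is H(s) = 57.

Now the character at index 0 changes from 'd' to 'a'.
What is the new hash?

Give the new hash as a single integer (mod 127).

Answer: 93

Derivation:
val('d') = 4, val('a') = 1
Position k = 0, exponent = n-1-k = 4
B^4 mod M = 7^4 mod 127 = 115
Delta = (1 - 4) * 115 mod 127 = 36
New hash = (57 + 36) mod 127 = 93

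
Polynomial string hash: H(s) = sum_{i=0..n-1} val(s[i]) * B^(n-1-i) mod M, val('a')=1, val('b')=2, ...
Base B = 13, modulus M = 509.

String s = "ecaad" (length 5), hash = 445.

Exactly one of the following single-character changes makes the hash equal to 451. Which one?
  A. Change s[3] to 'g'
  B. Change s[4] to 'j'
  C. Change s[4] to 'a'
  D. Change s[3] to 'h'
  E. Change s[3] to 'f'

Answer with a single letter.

Answer: B

Derivation:
Option A: s[3]='a'->'g', delta=(7-1)*13^1 mod 509 = 78, hash=445+78 mod 509 = 14
Option B: s[4]='d'->'j', delta=(10-4)*13^0 mod 509 = 6, hash=445+6 mod 509 = 451 <-- target
Option C: s[4]='d'->'a', delta=(1-4)*13^0 mod 509 = 506, hash=445+506 mod 509 = 442
Option D: s[3]='a'->'h', delta=(8-1)*13^1 mod 509 = 91, hash=445+91 mod 509 = 27
Option E: s[3]='a'->'f', delta=(6-1)*13^1 mod 509 = 65, hash=445+65 mod 509 = 1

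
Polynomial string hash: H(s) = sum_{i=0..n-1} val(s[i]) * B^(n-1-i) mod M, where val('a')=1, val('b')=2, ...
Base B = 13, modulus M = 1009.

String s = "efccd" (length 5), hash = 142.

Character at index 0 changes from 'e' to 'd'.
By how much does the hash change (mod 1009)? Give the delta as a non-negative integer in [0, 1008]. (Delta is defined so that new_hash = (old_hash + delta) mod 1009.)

Delta formula: (val(new) - val(old)) * B^(n-1-k) mod M
  val('d') - val('e') = 4 - 5 = -1
  B^(n-1-k) = 13^4 mod 1009 = 309
  Delta = -1 * 309 mod 1009 = 700

Answer: 700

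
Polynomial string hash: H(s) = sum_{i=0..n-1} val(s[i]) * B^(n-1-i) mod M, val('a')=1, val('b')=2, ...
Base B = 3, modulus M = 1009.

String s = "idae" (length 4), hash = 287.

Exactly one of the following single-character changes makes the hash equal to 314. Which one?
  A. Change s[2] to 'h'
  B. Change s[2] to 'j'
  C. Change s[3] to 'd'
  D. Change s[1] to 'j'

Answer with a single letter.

Option A: s[2]='a'->'h', delta=(8-1)*3^1 mod 1009 = 21, hash=287+21 mod 1009 = 308
Option B: s[2]='a'->'j', delta=(10-1)*3^1 mod 1009 = 27, hash=287+27 mod 1009 = 314 <-- target
Option C: s[3]='e'->'d', delta=(4-5)*3^0 mod 1009 = 1008, hash=287+1008 mod 1009 = 286
Option D: s[1]='d'->'j', delta=(10-4)*3^2 mod 1009 = 54, hash=287+54 mod 1009 = 341

Answer: B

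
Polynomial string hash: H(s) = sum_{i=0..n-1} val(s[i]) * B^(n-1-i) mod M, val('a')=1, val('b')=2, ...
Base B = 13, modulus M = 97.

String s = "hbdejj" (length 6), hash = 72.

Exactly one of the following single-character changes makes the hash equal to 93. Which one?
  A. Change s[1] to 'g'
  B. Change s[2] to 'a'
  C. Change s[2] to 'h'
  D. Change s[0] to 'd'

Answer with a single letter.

Answer: A

Derivation:
Option A: s[1]='b'->'g', delta=(7-2)*13^4 mod 97 = 21, hash=72+21 mod 97 = 93 <-- target
Option B: s[2]='d'->'a', delta=(1-4)*13^3 mod 97 = 5, hash=72+5 mod 97 = 77
Option C: s[2]='d'->'h', delta=(8-4)*13^3 mod 97 = 58, hash=72+58 mod 97 = 33
Option D: s[0]='h'->'d', delta=(4-8)*13^5 mod 97 = 92, hash=72+92 mod 97 = 67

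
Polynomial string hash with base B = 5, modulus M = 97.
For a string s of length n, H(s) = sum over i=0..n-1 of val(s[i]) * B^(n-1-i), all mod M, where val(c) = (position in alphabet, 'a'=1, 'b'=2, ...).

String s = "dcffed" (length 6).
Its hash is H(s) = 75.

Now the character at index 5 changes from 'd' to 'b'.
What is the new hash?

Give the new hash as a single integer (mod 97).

Answer: 73

Derivation:
val('d') = 4, val('b') = 2
Position k = 5, exponent = n-1-k = 0
B^0 mod M = 5^0 mod 97 = 1
Delta = (2 - 4) * 1 mod 97 = 95
New hash = (75 + 95) mod 97 = 73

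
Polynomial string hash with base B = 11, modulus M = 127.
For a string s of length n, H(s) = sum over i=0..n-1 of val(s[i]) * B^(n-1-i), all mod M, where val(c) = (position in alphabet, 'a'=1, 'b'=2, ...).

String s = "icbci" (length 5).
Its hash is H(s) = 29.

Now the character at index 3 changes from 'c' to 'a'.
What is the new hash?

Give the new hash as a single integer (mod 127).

val('c') = 3, val('a') = 1
Position k = 3, exponent = n-1-k = 1
B^1 mod M = 11^1 mod 127 = 11
Delta = (1 - 3) * 11 mod 127 = 105
New hash = (29 + 105) mod 127 = 7

Answer: 7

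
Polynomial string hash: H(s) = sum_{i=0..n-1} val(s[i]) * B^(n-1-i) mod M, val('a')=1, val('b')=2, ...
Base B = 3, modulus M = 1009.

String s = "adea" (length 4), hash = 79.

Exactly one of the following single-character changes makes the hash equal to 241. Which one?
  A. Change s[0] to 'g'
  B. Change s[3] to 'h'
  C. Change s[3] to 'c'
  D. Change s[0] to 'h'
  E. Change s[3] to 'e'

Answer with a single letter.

Answer: A

Derivation:
Option A: s[0]='a'->'g', delta=(7-1)*3^3 mod 1009 = 162, hash=79+162 mod 1009 = 241 <-- target
Option B: s[3]='a'->'h', delta=(8-1)*3^0 mod 1009 = 7, hash=79+7 mod 1009 = 86
Option C: s[3]='a'->'c', delta=(3-1)*3^0 mod 1009 = 2, hash=79+2 mod 1009 = 81
Option D: s[0]='a'->'h', delta=(8-1)*3^3 mod 1009 = 189, hash=79+189 mod 1009 = 268
Option E: s[3]='a'->'e', delta=(5-1)*3^0 mod 1009 = 4, hash=79+4 mod 1009 = 83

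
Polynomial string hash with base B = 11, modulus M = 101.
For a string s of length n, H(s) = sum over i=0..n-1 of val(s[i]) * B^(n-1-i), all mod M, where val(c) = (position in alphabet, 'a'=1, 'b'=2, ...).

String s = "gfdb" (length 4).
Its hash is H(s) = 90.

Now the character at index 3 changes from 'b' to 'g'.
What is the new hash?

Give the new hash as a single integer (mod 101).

Answer: 95

Derivation:
val('b') = 2, val('g') = 7
Position k = 3, exponent = n-1-k = 0
B^0 mod M = 11^0 mod 101 = 1
Delta = (7 - 2) * 1 mod 101 = 5
New hash = (90 + 5) mod 101 = 95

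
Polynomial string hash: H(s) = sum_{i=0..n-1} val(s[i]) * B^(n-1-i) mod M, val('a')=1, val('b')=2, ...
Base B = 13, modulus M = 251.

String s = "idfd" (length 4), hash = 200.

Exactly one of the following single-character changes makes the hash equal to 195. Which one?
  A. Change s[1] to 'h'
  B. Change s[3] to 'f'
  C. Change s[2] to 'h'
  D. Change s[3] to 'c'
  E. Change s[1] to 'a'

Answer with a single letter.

Answer: E

Derivation:
Option A: s[1]='d'->'h', delta=(8-4)*13^2 mod 251 = 174, hash=200+174 mod 251 = 123
Option B: s[3]='d'->'f', delta=(6-4)*13^0 mod 251 = 2, hash=200+2 mod 251 = 202
Option C: s[2]='f'->'h', delta=(8-6)*13^1 mod 251 = 26, hash=200+26 mod 251 = 226
Option D: s[3]='d'->'c', delta=(3-4)*13^0 mod 251 = 250, hash=200+250 mod 251 = 199
Option E: s[1]='d'->'a', delta=(1-4)*13^2 mod 251 = 246, hash=200+246 mod 251 = 195 <-- target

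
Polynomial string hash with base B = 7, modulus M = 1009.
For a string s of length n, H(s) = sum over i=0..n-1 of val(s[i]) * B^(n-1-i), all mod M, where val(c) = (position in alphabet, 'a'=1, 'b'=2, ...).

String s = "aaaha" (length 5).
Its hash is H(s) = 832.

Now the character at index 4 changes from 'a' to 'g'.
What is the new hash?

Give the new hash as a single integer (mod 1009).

Answer: 838

Derivation:
val('a') = 1, val('g') = 7
Position k = 4, exponent = n-1-k = 0
B^0 mod M = 7^0 mod 1009 = 1
Delta = (7 - 1) * 1 mod 1009 = 6
New hash = (832 + 6) mod 1009 = 838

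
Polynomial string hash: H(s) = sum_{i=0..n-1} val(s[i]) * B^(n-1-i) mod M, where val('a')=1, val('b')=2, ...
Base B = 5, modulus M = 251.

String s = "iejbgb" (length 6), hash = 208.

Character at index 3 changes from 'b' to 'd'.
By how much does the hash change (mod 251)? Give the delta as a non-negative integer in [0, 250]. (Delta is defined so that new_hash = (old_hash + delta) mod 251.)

Answer: 50

Derivation:
Delta formula: (val(new) - val(old)) * B^(n-1-k) mod M
  val('d') - val('b') = 4 - 2 = 2
  B^(n-1-k) = 5^2 mod 251 = 25
  Delta = 2 * 25 mod 251 = 50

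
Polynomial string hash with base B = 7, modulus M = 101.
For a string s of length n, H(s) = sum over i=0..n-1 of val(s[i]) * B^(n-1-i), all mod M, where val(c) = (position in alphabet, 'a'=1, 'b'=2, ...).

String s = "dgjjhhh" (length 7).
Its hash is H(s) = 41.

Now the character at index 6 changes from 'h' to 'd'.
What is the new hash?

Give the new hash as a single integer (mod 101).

val('h') = 8, val('d') = 4
Position k = 6, exponent = n-1-k = 0
B^0 mod M = 7^0 mod 101 = 1
Delta = (4 - 8) * 1 mod 101 = 97
New hash = (41 + 97) mod 101 = 37

Answer: 37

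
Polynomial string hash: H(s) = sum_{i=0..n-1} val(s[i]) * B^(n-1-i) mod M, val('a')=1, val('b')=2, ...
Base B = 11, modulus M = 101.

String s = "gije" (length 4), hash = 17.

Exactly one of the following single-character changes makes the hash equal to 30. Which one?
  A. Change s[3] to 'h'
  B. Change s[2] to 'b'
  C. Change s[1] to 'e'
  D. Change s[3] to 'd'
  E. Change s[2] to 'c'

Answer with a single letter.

Answer: B

Derivation:
Option A: s[3]='e'->'h', delta=(8-5)*11^0 mod 101 = 3, hash=17+3 mod 101 = 20
Option B: s[2]='j'->'b', delta=(2-10)*11^1 mod 101 = 13, hash=17+13 mod 101 = 30 <-- target
Option C: s[1]='i'->'e', delta=(5-9)*11^2 mod 101 = 21, hash=17+21 mod 101 = 38
Option D: s[3]='e'->'d', delta=(4-5)*11^0 mod 101 = 100, hash=17+100 mod 101 = 16
Option E: s[2]='j'->'c', delta=(3-10)*11^1 mod 101 = 24, hash=17+24 mod 101 = 41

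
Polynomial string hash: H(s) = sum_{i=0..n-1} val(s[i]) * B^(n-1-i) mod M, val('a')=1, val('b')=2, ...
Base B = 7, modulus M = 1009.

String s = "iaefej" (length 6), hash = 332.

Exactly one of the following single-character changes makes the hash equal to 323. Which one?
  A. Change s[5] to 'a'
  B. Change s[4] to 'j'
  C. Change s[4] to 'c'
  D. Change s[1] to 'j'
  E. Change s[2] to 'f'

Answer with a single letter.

Answer: A

Derivation:
Option A: s[5]='j'->'a', delta=(1-10)*7^0 mod 1009 = 1000, hash=332+1000 mod 1009 = 323 <-- target
Option B: s[4]='e'->'j', delta=(10-5)*7^1 mod 1009 = 35, hash=332+35 mod 1009 = 367
Option C: s[4]='e'->'c', delta=(3-5)*7^1 mod 1009 = 995, hash=332+995 mod 1009 = 318
Option D: s[1]='a'->'j', delta=(10-1)*7^4 mod 1009 = 420, hash=332+420 mod 1009 = 752
Option E: s[2]='e'->'f', delta=(6-5)*7^3 mod 1009 = 343, hash=332+343 mod 1009 = 675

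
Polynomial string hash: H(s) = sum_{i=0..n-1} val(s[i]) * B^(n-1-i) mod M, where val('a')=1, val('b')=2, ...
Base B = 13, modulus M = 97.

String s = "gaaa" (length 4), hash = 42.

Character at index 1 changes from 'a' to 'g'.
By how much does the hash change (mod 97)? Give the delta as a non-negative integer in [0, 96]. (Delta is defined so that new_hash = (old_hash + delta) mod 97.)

Delta formula: (val(new) - val(old)) * B^(n-1-k) mod M
  val('g') - val('a') = 7 - 1 = 6
  B^(n-1-k) = 13^2 mod 97 = 72
  Delta = 6 * 72 mod 97 = 44

Answer: 44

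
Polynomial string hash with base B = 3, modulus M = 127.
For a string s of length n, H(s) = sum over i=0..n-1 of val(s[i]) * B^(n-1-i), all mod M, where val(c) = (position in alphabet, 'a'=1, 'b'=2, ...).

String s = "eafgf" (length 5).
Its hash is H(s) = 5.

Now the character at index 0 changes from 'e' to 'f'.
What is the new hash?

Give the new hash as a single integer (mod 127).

Answer: 86

Derivation:
val('e') = 5, val('f') = 6
Position k = 0, exponent = n-1-k = 4
B^4 mod M = 3^4 mod 127 = 81
Delta = (6 - 5) * 81 mod 127 = 81
New hash = (5 + 81) mod 127 = 86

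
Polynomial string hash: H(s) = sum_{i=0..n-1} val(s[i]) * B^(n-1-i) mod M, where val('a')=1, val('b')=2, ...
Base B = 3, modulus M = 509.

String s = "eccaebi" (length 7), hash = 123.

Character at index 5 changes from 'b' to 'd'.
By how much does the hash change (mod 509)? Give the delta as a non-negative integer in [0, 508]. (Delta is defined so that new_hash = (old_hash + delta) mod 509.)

Delta formula: (val(new) - val(old)) * B^(n-1-k) mod M
  val('d') - val('b') = 4 - 2 = 2
  B^(n-1-k) = 3^1 mod 509 = 3
  Delta = 2 * 3 mod 509 = 6

Answer: 6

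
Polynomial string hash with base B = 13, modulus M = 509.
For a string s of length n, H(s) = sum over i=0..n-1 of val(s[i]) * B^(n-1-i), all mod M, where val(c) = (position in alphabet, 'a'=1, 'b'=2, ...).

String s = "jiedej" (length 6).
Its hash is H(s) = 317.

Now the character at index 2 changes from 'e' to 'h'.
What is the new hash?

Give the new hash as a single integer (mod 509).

val('e') = 5, val('h') = 8
Position k = 2, exponent = n-1-k = 3
B^3 mod M = 13^3 mod 509 = 161
Delta = (8 - 5) * 161 mod 509 = 483
New hash = (317 + 483) mod 509 = 291

Answer: 291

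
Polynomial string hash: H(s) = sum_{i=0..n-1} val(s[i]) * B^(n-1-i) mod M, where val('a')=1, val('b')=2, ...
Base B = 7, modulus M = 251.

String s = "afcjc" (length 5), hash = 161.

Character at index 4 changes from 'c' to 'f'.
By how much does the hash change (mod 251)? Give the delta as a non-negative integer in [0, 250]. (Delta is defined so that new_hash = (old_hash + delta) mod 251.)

Delta formula: (val(new) - val(old)) * B^(n-1-k) mod M
  val('f') - val('c') = 6 - 3 = 3
  B^(n-1-k) = 7^0 mod 251 = 1
  Delta = 3 * 1 mod 251 = 3

Answer: 3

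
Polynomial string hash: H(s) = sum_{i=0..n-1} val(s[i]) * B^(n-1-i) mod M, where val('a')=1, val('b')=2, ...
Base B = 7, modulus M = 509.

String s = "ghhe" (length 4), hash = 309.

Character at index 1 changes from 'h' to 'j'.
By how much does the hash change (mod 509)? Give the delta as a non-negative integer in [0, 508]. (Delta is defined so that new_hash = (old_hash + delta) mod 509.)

Delta formula: (val(new) - val(old)) * B^(n-1-k) mod M
  val('j') - val('h') = 10 - 8 = 2
  B^(n-1-k) = 7^2 mod 509 = 49
  Delta = 2 * 49 mod 509 = 98

Answer: 98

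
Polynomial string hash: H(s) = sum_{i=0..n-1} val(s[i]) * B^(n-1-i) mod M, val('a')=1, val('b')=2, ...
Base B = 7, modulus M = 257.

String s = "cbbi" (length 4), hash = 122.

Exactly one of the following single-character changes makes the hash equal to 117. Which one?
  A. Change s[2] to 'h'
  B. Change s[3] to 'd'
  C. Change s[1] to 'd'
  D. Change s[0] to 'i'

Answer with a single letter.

Option A: s[2]='b'->'h', delta=(8-2)*7^1 mod 257 = 42, hash=122+42 mod 257 = 164
Option B: s[3]='i'->'d', delta=(4-9)*7^0 mod 257 = 252, hash=122+252 mod 257 = 117 <-- target
Option C: s[1]='b'->'d', delta=(4-2)*7^2 mod 257 = 98, hash=122+98 mod 257 = 220
Option D: s[0]='c'->'i', delta=(9-3)*7^3 mod 257 = 2, hash=122+2 mod 257 = 124

Answer: B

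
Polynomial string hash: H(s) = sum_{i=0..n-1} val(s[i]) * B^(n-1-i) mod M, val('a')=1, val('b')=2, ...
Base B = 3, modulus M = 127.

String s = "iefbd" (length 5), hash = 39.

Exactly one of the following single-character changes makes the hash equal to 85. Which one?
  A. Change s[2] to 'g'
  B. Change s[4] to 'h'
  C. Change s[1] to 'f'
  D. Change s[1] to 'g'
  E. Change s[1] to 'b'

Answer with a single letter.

Answer: E

Derivation:
Option A: s[2]='f'->'g', delta=(7-6)*3^2 mod 127 = 9, hash=39+9 mod 127 = 48
Option B: s[4]='d'->'h', delta=(8-4)*3^0 mod 127 = 4, hash=39+4 mod 127 = 43
Option C: s[1]='e'->'f', delta=(6-5)*3^3 mod 127 = 27, hash=39+27 mod 127 = 66
Option D: s[1]='e'->'g', delta=(7-5)*3^3 mod 127 = 54, hash=39+54 mod 127 = 93
Option E: s[1]='e'->'b', delta=(2-5)*3^3 mod 127 = 46, hash=39+46 mod 127 = 85 <-- target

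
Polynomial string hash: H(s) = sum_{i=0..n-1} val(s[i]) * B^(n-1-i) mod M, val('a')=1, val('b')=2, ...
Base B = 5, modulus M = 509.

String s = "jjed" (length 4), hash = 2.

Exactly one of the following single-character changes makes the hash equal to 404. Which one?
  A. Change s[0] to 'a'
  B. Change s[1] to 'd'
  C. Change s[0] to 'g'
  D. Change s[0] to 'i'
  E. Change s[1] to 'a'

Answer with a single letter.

Option A: s[0]='j'->'a', delta=(1-10)*5^3 mod 509 = 402, hash=2+402 mod 509 = 404 <-- target
Option B: s[1]='j'->'d', delta=(4-10)*5^2 mod 509 = 359, hash=2+359 mod 509 = 361
Option C: s[0]='j'->'g', delta=(7-10)*5^3 mod 509 = 134, hash=2+134 mod 509 = 136
Option D: s[0]='j'->'i', delta=(9-10)*5^3 mod 509 = 384, hash=2+384 mod 509 = 386
Option E: s[1]='j'->'a', delta=(1-10)*5^2 mod 509 = 284, hash=2+284 mod 509 = 286

Answer: A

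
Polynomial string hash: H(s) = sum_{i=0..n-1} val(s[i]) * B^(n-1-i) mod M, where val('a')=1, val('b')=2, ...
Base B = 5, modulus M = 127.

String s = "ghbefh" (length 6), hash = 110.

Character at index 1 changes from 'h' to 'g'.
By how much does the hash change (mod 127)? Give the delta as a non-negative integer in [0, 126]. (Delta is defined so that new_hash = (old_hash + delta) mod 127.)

Delta formula: (val(new) - val(old)) * B^(n-1-k) mod M
  val('g') - val('h') = 7 - 8 = -1
  B^(n-1-k) = 5^4 mod 127 = 117
  Delta = -1 * 117 mod 127 = 10

Answer: 10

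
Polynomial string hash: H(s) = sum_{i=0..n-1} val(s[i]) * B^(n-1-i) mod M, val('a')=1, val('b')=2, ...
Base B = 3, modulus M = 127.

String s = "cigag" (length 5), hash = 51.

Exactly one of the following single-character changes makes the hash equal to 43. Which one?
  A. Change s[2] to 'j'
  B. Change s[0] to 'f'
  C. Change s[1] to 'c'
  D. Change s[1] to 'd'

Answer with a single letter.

Answer: D

Derivation:
Option A: s[2]='g'->'j', delta=(10-7)*3^2 mod 127 = 27, hash=51+27 mod 127 = 78
Option B: s[0]='c'->'f', delta=(6-3)*3^4 mod 127 = 116, hash=51+116 mod 127 = 40
Option C: s[1]='i'->'c', delta=(3-9)*3^3 mod 127 = 92, hash=51+92 mod 127 = 16
Option D: s[1]='i'->'d', delta=(4-9)*3^3 mod 127 = 119, hash=51+119 mod 127 = 43 <-- target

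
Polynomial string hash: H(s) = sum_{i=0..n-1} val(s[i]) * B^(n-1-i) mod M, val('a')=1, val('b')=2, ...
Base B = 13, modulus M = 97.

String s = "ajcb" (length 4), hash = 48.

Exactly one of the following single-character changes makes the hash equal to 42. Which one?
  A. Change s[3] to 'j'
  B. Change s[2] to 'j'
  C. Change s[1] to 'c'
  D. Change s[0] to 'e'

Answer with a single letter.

Option A: s[3]='b'->'j', delta=(10-2)*13^0 mod 97 = 8, hash=48+8 mod 97 = 56
Option B: s[2]='c'->'j', delta=(10-3)*13^1 mod 97 = 91, hash=48+91 mod 97 = 42 <-- target
Option C: s[1]='j'->'c', delta=(3-10)*13^2 mod 97 = 78, hash=48+78 mod 97 = 29
Option D: s[0]='a'->'e', delta=(5-1)*13^3 mod 97 = 58, hash=48+58 mod 97 = 9

Answer: B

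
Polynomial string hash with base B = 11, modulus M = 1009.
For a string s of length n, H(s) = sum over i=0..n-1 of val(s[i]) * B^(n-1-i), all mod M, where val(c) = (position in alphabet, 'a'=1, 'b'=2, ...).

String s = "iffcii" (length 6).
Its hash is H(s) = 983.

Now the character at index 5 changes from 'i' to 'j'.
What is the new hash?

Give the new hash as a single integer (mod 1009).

val('i') = 9, val('j') = 10
Position k = 5, exponent = n-1-k = 0
B^0 mod M = 11^0 mod 1009 = 1
Delta = (10 - 9) * 1 mod 1009 = 1
New hash = (983 + 1) mod 1009 = 984

Answer: 984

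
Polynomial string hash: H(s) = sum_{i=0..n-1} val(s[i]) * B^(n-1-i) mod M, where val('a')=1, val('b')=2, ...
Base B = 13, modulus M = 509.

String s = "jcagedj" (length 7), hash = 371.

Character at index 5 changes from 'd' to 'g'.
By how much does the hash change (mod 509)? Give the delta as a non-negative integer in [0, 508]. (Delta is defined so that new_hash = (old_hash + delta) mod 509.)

Delta formula: (val(new) - val(old)) * B^(n-1-k) mod M
  val('g') - val('d') = 7 - 4 = 3
  B^(n-1-k) = 13^1 mod 509 = 13
  Delta = 3 * 13 mod 509 = 39

Answer: 39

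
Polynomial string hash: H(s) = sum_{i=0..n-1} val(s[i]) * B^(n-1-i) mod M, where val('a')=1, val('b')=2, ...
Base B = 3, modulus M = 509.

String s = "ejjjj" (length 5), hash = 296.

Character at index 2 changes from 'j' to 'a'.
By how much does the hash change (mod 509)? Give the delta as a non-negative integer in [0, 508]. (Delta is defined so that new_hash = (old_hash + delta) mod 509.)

Answer: 428

Derivation:
Delta formula: (val(new) - val(old)) * B^(n-1-k) mod M
  val('a') - val('j') = 1 - 10 = -9
  B^(n-1-k) = 3^2 mod 509 = 9
  Delta = -9 * 9 mod 509 = 428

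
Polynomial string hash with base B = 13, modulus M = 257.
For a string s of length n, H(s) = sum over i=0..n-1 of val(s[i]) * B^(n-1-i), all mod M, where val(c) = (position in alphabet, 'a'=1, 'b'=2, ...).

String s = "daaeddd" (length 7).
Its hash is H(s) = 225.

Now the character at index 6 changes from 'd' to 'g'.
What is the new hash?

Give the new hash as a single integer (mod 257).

Answer: 228

Derivation:
val('d') = 4, val('g') = 7
Position k = 6, exponent = n-1-k = 0
B^0 mod M = 13^0 mod 257 = 1
Delta = (7 - 4) * 1 mod 257 = 3
New hash = (225 + 3) mod 257 = 228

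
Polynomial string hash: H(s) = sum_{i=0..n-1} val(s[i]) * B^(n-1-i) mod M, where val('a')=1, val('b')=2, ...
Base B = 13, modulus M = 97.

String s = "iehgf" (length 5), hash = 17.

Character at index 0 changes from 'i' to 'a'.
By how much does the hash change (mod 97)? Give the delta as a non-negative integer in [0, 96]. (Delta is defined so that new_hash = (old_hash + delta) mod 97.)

Answer: 44

Derivation:
Delta formula: (val(new) - val(old)) * B^(n-1-k) mod M
  val('a') - val('i') = 1 - 9 = -8
  B^(n-1-k) = 13^4 mod 97 = 43
  Delta = -8 * 43 mod 97 = 44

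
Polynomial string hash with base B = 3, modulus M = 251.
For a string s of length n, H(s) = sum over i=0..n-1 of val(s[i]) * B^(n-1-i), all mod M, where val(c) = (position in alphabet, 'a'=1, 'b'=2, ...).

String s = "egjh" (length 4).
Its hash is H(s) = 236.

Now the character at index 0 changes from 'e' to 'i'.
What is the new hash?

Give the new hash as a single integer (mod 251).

Answer: 93

Derivation:
val('e') = 5, val('i') = 9
Position k = 0, exponent = n-1-k = 3
B^3 mod M = 3^3 mod 251 = 27
Delta = (9 - 5) * 27 mod 251 = 108
New hash = (236 + 108) mod 251 = 93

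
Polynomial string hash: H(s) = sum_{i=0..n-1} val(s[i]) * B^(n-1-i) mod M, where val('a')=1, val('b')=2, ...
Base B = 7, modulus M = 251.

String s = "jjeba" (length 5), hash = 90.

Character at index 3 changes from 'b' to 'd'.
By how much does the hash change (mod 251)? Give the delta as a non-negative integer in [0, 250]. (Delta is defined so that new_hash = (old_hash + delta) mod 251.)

Delta formula: (val(new) - val(old)) * B^(n-1-k) mod M
  val('d') - val('b') = 4 - 2 = 2
  B^(n-1-k) = 7^1 mod 251 = 7
  Delta = 2 * 7 mod 251 = 14

Answer: 14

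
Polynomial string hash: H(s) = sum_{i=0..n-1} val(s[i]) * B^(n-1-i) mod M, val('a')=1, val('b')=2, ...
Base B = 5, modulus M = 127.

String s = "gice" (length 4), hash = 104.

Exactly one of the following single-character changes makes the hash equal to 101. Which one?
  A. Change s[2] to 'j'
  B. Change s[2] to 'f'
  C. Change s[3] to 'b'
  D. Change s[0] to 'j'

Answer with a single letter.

Option A: s[2]='c'->'j', delta=(10-3)*5^1 mod 127 = 35, hash=104+35 mod 127 = 12
Option B: s[2]='c'->'f', delta=(6-3)*5^1 mod 127 = 15, hash=104+15 mod 127 = 119
Option C: s[3]='e'->'b', delta=(2-5)*5^0 mod 127 = 124, hash=104+124 mod 127 = 101 <-- target
Option D: s[0]='g'->'j', delta=(10-7)*5^3 mod 127 = 121, hash=104+121 mod 127 = 98

Answer: C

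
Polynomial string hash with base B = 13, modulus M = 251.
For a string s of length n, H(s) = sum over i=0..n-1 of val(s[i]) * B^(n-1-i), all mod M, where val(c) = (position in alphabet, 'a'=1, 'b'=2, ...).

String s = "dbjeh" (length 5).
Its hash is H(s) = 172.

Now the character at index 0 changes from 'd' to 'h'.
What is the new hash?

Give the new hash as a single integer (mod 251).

val('d') = 4, val('h') = 8
Position k = 0, exponent = n-1-k = 4
B^4 mod M = 13^4 mod 251 = 198
Delta = (8 - 4) * 198 mod 251 = 39
New hash = (172 + 39) mod 251 = 211

Answer: 211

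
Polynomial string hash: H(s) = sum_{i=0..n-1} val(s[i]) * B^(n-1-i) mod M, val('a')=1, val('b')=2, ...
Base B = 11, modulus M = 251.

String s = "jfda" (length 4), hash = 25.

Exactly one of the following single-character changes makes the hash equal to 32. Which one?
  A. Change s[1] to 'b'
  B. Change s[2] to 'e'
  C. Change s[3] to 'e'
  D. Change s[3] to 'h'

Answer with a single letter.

Option A: s[1]='f'->'b', delta=(2-6)*11^2 mod 251 = 18, hash=25+18 mod 251 = 43
Option B: s[2]='d'->'e', delta=(5-4)*11^1 mod 251 = 11, hash=25+11 mod 251 = 36
Option C: s[3]='a'->'e', delta=(5-1)*11^0 mod 251 = 4, hash=25+4 mod 251 = 29
Option D: s[3]='a'->'h', delta=(8-1)*11^0 mod 251 = 7, hash=25+7 mod 251 = 32 <-- target

Answer: D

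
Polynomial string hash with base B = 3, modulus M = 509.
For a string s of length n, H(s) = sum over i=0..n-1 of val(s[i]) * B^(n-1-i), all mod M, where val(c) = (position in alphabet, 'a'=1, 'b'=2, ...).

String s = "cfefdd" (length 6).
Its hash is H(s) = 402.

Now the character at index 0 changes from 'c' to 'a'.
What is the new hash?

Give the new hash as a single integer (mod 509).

val('c') = 3, val('a') = 1
Position k = 0, exponent = n-1-k = 5
B^5 mod M = 3^5 mod 509 = 243
Delta = (1 - 3) * 243 mod 509 = 23
New hash = (402 + 23) mod 509 = 425

Answer: 425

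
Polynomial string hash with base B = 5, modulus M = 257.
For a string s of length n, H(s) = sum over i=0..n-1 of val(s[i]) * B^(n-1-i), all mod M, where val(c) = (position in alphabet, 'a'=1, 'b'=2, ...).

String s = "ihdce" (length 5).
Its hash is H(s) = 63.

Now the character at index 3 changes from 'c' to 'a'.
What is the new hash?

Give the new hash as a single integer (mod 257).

Answer: 53

Derivation:
val('c') = 3, val('a') = 1
Position k = 3, exponent = n-1-k = 1
B^1 mod M = 5^1 mod 257 = 5
Delta = (1 - 3) * 5 mod 257 = 247
New hash = (63 + 247) mod 257 = 53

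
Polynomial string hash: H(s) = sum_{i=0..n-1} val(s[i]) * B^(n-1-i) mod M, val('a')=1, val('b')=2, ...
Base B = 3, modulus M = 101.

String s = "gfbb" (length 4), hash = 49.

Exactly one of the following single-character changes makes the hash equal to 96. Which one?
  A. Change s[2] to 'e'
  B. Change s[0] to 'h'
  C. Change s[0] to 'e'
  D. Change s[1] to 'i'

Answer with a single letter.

Answer: C

Derivation:
Option A: s[2]='b'->'e', delta=(5-2)*3^1 mod 101 = 9, hash=49+9 mod 101 = 58
Option B: s[0]='g'->'h', delta=(8-7)*3^3 mod 101 = 27, hash=49+27 mod 101 = 76
Option C: s[0]='g'->'e', delta=(5-7)*3^3 mod 101 = 47, hash=49+47 mod 101 = 96 <-- target
Option D: s[1]='f'->'i', delta=(9-6)*3^2 mod 101 = 27, hash=49+27 mod 101 = 76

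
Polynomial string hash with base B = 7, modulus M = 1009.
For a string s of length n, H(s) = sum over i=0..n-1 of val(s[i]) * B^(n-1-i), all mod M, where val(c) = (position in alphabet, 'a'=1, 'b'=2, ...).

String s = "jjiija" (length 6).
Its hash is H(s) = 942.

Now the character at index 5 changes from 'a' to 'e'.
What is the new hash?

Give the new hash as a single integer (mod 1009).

Answer: 946

Derivation:
val('a') = 1, val('e') = 5
Position k = 5, exponent = n-1-k = 0
B^0 mod M = 7^0 mod 1009 = 1
Delta = (5 - 1) * 1 mod 1009 = 4
New hash = (942 + 4) mod 1009 = 946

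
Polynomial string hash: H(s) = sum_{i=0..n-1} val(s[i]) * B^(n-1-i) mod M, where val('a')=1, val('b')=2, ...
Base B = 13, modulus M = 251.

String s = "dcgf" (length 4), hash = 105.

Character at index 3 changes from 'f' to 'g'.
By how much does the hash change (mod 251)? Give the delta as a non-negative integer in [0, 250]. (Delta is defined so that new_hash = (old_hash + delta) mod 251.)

Answer: 1

Derivation:
Delta formula: (val(new) - val(old)) * B^(n-1-k) mod M
  val('g') - val('f') = 7 - 6 = 1
  B^(n-1-k) = 13^0 mod 251 = 1
  Delta = 1 * 1 mod 251 = 1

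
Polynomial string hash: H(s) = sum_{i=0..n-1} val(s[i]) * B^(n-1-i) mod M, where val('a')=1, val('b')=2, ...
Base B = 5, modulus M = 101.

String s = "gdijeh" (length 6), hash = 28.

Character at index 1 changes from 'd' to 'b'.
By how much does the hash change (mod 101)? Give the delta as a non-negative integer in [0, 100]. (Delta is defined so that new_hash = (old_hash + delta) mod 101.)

Answer: 63

Derivation:
Delta formula: (val(new) - val(old)) * B^(n-1-k) mod M
  val('b') - val('d') = 2 - 4 = -2
  B^(n-1-k) = 5^4 mod 101 = 19
  Delta = -2 * 19 mod 101 = 63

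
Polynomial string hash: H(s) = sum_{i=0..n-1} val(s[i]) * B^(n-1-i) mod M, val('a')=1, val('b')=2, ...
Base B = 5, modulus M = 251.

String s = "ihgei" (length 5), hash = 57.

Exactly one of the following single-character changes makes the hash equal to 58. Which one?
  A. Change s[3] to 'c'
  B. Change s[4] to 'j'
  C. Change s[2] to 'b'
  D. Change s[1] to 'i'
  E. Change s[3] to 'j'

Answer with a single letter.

Option A: s[3]='e'->'c', delta=(3-5)*5^1 mod 251 = 241, hash=57+241 mod 251 = 47
Option B: s[4]='i'->'j', delta=(10-9)*5^0 mod 251 = 1, hash=57+1 mod 251 = 58 <-- target
Option C: s[2]='g'->'b', delta=(2-7)*5^2 mod 251 = 126, hash=57+126 mod 251 = 183
Option D: s[1]='h'->'i', delta=(9-8)*5^3 mod 251 = 125, hash=57+125 mod 251 = 182
Option E: s[3]='e'->'j', delta=(10-5)*5^1 mod 251 = 25, hash=57+25 mod 251 = 82

Answer: B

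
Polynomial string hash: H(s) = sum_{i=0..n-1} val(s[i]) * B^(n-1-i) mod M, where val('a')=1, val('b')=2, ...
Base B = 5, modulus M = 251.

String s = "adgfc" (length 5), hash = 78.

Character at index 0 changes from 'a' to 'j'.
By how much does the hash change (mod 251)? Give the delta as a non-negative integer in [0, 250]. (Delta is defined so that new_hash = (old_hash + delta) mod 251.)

Answer: 103

Derivation:
Delta formula: (val(new) - val(old)) * B^(n-1-k) mod M
  val('j') - val('a') = 10 - 1 = 9
  B^(n-1-k) = 5^4 mod 251 = 123
  Delta = 9 * 123 mod 251 = 103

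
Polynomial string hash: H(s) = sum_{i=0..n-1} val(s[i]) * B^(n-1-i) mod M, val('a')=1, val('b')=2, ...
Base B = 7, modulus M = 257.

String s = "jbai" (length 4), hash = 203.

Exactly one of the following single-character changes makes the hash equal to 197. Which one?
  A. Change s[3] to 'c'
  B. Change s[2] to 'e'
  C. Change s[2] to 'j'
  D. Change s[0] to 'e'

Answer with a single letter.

Answer: A

Derivation:
Option A: s[3]='i'->'c', delta=(3-9)*7^0 mod 257 = 251, hash=203+251 mod 257 = 197 <-- target
Option B: s[2]='a'->'e', delta=(5-1)*7^1 mod 257 = 28, hash=203+28 mod 257 = 231
Option C: s[2]='a'->'j', delta=(10-1)*7^1 mod 257 = 63, hash=203+63 mod 257 = 9
Option D: s[0]='j'->'e', delta=(5-10)*7^3 mod 257 = 84, hash=203+84 mod 257 = 30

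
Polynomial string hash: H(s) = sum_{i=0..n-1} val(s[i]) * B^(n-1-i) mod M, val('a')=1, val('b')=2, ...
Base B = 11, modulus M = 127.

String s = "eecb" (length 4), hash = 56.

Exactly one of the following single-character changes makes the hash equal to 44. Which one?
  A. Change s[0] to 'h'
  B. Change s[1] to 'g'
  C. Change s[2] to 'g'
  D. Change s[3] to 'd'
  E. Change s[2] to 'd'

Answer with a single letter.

Option A: s[0]='e'->'h', delta=(8-5)*11^3 mod 127 = 56, hash=56+56 mod 127 = 112
Option B: s[1]='e'->'g', delta=(7-5)*11^2 mod 127 = 115, hash=56+115 mod 127 = 44 <-- target
Option C: s[2]='c'->'g', delta=(7-3)*11^1 mod 127 = 44, hash=56+44 mod 127 = 100
Option D: s[3]='b'->'d', delta=(4-2)*11^0 mod 127 = 2, hash=56+2 mod 127 = 58
Option E: s[2]='c'->'d', delta=(4-3)*11^1 mod 127 = 11, hash=56+11 mod 127 = 67

Answer: B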